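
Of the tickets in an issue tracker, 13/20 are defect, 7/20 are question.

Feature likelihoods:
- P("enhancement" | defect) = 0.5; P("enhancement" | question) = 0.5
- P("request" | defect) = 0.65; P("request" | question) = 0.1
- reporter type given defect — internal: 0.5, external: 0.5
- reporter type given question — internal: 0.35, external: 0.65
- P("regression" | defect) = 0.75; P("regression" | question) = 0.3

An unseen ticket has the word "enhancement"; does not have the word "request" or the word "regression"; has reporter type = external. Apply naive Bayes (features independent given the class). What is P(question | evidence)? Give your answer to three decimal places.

0.834

defect: 0.65 × 0.5 × (1−0.65) × 0.5 × (1−0.75) = 0.01421875
question: 0.35 × 0.5 × (1−0.1) × 0.65 × (1−0.3) = 0.0716625
P(question | x) = 0.0716625 / 0.08588125 ≈ 0.834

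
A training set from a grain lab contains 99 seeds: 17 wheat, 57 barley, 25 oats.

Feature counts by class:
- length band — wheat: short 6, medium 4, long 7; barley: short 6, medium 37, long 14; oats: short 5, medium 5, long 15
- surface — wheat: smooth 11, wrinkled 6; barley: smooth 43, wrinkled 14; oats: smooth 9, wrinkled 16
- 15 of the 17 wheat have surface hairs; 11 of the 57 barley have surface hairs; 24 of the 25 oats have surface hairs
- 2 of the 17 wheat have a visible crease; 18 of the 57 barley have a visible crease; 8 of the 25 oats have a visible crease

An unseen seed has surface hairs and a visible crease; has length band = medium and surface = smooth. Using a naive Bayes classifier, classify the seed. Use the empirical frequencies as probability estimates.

barley

wheat: (17/99) × (4/17) × (11/17) × (15/17) × (2/17) ≈ 0.00271389
barley: (57/99) × (37/57) × (43/57) × (11/57) × (18/57) ≈ 0.0171821
oats: (25/99) × (5/25) × (9/25) × (24/25) × (8/25) ≈ 0.00558545
Highest score → barley.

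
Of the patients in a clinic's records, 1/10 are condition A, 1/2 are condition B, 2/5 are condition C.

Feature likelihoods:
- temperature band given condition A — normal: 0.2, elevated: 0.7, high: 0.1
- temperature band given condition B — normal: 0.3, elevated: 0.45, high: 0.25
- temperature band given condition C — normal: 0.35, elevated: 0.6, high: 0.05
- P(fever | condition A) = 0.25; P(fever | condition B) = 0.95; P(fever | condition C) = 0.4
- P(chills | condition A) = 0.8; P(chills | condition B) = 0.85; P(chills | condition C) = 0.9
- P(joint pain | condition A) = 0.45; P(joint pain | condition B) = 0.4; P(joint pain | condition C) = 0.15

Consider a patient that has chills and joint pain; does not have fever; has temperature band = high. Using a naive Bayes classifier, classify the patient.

condition A

condition A: 0.1 × 0.1 × (1−0.25) × 0.8 × 0.45 = 0.0027
condition B: 0.5 × 0.25 × (1−0.95) × 0.85 × 0.4 = 0.002125
condition C: 0.4 × 0.05 × (1−0.4) × 0.9 × 0.15 = 0.00162
Highest score → condition A.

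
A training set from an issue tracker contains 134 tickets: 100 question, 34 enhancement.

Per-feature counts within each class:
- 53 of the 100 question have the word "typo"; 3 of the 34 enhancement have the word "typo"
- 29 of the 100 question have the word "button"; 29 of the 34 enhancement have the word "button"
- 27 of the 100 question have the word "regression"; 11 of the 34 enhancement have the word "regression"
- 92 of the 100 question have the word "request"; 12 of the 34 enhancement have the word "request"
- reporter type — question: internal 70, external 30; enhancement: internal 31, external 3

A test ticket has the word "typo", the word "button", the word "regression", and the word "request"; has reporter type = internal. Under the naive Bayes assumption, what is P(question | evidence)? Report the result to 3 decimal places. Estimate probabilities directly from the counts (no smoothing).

question: (100/134) × (53/100) × (29/100) × (27/100) × (92/100) × (70/100) ≈ 0.0199443
enhancement: (34/134) × (3/34) × (29/34) × (11/34) × (12/34) × (31/34) ≈ 0.00198808
P(question | x) = 0.0199443 / 0.02193238 ≈ 0.909

0.909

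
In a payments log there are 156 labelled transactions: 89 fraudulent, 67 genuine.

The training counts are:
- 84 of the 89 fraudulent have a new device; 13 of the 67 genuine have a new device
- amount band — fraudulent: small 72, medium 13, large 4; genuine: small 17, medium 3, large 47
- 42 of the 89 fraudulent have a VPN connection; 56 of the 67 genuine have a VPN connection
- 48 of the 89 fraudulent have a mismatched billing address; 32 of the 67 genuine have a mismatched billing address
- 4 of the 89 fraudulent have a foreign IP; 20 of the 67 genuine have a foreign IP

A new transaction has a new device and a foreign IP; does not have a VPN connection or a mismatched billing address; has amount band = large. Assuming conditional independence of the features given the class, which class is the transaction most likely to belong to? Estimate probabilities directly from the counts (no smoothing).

genuine

fraudulent: (89/156) × (84/89) × (4/89) × (47/89) × (41/89) × (4/89) ≈ 0.000264604
genuine: (67/156) × (13/67) × (47/67) × (11/67) × (35/67) × (20/67) ≈ 0.00149661
Highest score → genuine.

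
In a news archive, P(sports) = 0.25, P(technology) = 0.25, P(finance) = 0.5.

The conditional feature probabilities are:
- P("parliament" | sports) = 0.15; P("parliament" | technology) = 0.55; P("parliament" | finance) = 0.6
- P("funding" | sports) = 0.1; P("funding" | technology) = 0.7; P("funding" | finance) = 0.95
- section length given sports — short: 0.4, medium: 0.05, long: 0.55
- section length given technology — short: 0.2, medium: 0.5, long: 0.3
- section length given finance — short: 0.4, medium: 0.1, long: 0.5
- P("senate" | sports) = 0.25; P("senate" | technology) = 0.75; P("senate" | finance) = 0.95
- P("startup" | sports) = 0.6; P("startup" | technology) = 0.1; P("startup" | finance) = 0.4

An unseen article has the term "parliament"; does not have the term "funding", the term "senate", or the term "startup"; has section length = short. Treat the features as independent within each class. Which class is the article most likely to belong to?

sports

sports: 0.25 × 0.15 × (1−0.1) × 0.4 × (1−0.25) × (1−0.6) = 0.00405
technology: 0.25 × 0.55 × (1−0.7) × 0.2 × (1−0.75) × (1−0.1) = 0.00185625
finance: 0.5 × 0.6 × (1−0.95) × 0.4 × (1−0.95) × (1−0.4) = 0.00018
Highest score → sports.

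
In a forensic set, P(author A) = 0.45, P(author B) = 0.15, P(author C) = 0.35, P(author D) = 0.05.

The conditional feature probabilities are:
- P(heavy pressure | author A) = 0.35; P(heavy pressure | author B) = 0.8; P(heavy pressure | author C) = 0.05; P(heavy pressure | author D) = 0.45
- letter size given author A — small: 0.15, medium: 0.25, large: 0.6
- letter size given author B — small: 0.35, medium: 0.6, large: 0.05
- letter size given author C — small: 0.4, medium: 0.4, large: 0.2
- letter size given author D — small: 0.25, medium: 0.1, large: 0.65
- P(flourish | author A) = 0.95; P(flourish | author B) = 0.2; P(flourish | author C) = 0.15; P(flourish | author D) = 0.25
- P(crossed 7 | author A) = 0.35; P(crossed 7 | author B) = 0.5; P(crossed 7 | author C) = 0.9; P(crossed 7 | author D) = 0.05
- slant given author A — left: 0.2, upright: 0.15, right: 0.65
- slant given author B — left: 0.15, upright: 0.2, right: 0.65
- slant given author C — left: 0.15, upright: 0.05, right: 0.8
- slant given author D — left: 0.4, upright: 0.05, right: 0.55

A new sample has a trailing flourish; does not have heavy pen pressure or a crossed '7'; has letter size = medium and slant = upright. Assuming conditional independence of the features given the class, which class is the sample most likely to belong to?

author A

author A: 0.45 × (1−0.35) × 0.25 × 0.95 × (1−0.35) × 0.15 = 0.006773203125
author B: 0.15 × (1−0.8) × 0.6 × 0.2 × (1−0.5) × 0.2 = 0.00036
author C: 0.35 × (1−0.05) × 0.4 × 0.15 × (1−0.9) × 0.05 = 0.00009975
author D: 0.05 × (1−0.45) × 0.1 × 0.25 × (1−0.05) × 0.05 = 0.00003265625
Highest score → author A.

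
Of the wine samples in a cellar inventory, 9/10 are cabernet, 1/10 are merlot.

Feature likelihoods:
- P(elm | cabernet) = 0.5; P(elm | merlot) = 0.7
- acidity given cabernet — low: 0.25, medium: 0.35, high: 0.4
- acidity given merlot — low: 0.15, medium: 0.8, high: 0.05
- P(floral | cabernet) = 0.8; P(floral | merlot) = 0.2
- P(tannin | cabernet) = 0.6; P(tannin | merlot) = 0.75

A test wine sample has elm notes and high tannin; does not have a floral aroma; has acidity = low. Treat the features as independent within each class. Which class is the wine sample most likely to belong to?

cabernet

cabernet: 0.9 × 0.5 × 0.25 × (1−0.8) × 0.6 = 0.0135
merlot: 0.1 × 0.7 × 0.15 × (1−0.2) × 0.75 = 0.0063
Highest score → cabernet.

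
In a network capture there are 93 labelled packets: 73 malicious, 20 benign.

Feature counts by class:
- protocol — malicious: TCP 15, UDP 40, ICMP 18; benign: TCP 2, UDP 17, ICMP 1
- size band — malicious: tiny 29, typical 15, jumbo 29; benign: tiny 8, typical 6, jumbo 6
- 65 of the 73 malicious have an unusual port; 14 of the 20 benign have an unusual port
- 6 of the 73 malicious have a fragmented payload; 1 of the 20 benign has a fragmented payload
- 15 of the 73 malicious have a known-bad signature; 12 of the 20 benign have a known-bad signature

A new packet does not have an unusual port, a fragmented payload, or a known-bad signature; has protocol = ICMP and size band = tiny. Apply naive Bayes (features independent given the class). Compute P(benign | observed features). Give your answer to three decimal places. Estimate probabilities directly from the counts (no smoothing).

0.074

malicious: (73/93) × (18/73) × (29/73) × (8/73) × (67/73) × (58/73) ≈ 0.00614453
benign: (20/93) × (1/20) × (8/20) × (6/20) × (19/20) × (8/20) ≈ 0.000490323
P(benign | x) = 0.000490323 / 0.006634853 ≈ 0.074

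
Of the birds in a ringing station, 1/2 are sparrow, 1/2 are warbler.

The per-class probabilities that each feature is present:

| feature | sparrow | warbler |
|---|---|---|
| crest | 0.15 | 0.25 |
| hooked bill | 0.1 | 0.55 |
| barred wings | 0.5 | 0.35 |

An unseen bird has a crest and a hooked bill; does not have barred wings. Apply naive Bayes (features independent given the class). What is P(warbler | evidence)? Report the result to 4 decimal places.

0.9226

sparrow: 0.5 × 0.15 × 0.1 × (1−0.5) = 0.00375
warbler: 0.5 × 0.25 × 0.55 × (1−0.35) = 0.0446875
P(warbler | x) = 0.0446875 / 0.0484375 ≈ 0.9226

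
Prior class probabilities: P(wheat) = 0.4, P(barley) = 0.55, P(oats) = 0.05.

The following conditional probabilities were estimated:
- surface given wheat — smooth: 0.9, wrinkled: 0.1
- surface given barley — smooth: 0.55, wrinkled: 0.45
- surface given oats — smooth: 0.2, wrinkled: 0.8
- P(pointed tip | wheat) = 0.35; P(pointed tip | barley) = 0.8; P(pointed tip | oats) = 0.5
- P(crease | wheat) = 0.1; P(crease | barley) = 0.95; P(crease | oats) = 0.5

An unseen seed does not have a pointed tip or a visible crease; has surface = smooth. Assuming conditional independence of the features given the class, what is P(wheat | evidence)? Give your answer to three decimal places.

0.974

wheat: 0.4 × 0.9 × (1−0.35) × (1−0.1) = 0.2106
barley: 0.55 × 0.55 × (1−0.8) × (1−0.95) = 0.003025
oats: 0.05 × 0.2 × (1−0.5) × (1−0.5) = 0.0025
P(wheat | x) = 0.2106 / 0.216125 ≈ 0.974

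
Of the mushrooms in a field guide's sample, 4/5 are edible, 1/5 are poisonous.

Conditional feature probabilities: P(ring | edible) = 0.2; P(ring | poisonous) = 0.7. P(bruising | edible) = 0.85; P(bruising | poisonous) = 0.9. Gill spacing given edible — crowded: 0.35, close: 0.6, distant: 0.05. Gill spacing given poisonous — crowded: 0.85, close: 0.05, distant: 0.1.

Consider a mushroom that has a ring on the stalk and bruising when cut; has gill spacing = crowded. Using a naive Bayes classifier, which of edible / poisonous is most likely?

edible: 0.8 × 0.2 × 0.85 × 0.35 = 0.0476
poisonous: 0.2 × 0.7 × 0.9 × 0.85 = 0.1071
Highest score → poisonous.

poisonous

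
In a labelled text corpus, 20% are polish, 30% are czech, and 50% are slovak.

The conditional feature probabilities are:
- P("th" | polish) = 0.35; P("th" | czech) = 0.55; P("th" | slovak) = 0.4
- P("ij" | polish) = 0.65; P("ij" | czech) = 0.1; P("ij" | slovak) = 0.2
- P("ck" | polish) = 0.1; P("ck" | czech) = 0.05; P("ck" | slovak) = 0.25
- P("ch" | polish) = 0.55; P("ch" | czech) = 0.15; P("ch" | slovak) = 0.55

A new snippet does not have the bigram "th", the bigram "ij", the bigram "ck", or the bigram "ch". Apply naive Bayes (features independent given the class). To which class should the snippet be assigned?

polish: 0.2 × (1−0.35) × (1−0.65) × (1−0.1) × (1−0.55) = 0.0184275
czech: 0.3 × (1−0.55) × (1−0.1) × (1−0.05) × (1−0.15) = 0.09811125
slovak: 0.5 × (1−0.4) × (1−0.2) × (1−0.25) × (1−0.55) = 0.081
Highest score → czech.

czech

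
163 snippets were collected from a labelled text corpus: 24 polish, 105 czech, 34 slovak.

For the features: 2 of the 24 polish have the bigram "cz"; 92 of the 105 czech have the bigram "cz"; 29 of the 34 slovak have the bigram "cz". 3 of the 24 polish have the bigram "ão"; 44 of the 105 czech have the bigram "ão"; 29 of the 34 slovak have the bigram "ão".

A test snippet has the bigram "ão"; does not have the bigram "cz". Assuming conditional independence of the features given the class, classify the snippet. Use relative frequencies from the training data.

czech

polish: (24/163) × (22/24) × (3/24) ≈ 0.0168712
czech: (105/163) × (13/105) × (44/105) ≈ 0.033421
slovak: (34/163) × (5/34) × (29/34) ≈ 0.0261638
Highest score → czech.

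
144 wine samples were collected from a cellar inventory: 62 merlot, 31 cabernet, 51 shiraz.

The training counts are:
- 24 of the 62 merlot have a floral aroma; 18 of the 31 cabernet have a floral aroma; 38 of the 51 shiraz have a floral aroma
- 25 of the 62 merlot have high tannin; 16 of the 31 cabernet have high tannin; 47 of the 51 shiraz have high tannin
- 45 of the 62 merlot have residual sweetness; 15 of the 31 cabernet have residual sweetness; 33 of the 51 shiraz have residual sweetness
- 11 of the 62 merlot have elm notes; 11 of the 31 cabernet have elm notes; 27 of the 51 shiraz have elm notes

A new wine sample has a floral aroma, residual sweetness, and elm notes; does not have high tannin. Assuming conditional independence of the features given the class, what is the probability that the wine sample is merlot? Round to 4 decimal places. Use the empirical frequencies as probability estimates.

0.4229

merlot: (62/144) × (24/62) × (37/62) × (45/62) × (11/62) ≈ 0.012808
cabernet: (31/144) × (18/31) × (15/31) × (15/31) × (11/31) ≈ 0.0103848
shiraz: (51/144) × (38/51) × (4/51) × (33/51) × (27/51) ≈ 0.00709003
P(merlot | x) = 0.012808 / 0.03028283 ≈ 0.4229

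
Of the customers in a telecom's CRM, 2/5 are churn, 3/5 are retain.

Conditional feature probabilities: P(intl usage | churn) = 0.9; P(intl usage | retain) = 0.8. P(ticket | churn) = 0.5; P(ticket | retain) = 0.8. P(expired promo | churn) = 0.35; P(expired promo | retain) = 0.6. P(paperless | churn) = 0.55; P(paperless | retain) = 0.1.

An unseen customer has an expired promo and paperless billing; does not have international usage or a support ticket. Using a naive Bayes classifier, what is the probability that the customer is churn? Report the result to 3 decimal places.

churn: 0.4 × (1−0.9) × (1−0.5) × 0.35 × 0.55 = 0.00385
retain: 0.6 × (1−0.8) × (1−0.8) × 0.6 × 0.1 = 0.00144
P(churn | x) = 0.00385 / 0.00529 ≈ 0.728

0.728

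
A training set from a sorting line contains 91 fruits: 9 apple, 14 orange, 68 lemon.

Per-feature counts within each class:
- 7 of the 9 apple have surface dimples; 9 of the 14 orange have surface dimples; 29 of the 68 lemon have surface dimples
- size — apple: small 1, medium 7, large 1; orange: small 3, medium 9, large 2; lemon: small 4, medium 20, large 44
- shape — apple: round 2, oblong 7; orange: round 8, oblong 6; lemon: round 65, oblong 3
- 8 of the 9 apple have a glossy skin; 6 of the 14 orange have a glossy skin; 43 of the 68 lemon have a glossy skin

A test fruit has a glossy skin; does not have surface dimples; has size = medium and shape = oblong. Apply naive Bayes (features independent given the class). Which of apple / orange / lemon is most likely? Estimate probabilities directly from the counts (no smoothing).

apple: (9/91) × (2/9) × (7/9) × (7/9) × (8/9) ≈ 0.0118181
orange: (14/91) × (5/14) × (9/14) × (6/14) × (6/14) ≈ 0.00648768
lemon: (68/91) × (39/68) × (20/68) × (3/68) × (43/68) ≈ 0.00351655
Highest score → apple.

apple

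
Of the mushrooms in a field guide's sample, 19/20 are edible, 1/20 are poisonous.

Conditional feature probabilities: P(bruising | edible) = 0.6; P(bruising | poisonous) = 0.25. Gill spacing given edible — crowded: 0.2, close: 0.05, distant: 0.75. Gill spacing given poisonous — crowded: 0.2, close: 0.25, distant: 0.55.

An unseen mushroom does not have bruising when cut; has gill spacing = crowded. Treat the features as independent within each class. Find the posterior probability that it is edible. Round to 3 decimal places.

edible: 0.95 × (1−0.6) × 0.2 = 0.076
poisonous: 0.05 × (1−0.25) × 0.2 = 0.0075
P(edible | x) = 0.076 / 0.0835 ≈ 0.910

0.910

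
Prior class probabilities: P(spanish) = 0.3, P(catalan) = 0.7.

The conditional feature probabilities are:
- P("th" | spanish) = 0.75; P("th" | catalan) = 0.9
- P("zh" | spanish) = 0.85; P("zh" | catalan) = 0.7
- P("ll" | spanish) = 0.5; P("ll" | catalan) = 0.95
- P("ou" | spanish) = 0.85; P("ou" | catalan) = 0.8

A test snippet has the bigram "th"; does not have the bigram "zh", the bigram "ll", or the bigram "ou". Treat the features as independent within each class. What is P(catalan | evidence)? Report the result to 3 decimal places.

0.427

spanish: 0.3 × 0.75 × (1−0.85) × (1−0.5) × (1−0.85) = 0.00253125
catalan: 0.7 × 0.9 × (1−0.7) × (1−0.95) × (1−0.8) = 0.00189
P(catalan | x) = 0.00189 / 0.00442125 ≈ 0.427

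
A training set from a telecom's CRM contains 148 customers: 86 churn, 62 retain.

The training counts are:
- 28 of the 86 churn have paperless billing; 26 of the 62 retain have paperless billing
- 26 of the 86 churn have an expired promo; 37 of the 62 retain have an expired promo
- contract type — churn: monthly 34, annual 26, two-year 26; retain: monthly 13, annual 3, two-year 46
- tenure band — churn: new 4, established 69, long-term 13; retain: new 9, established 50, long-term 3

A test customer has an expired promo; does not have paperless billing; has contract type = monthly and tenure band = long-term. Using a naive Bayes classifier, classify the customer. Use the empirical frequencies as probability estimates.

churn: (86/148) × (58/86) × (26/86) × (34/86) × (13/86) ≈ 0.00708054
retain: (62/148) × (36/62) × (37/62) × (13/62) × (3/62) ≈ 0.00147276
Highest score → churn.

churn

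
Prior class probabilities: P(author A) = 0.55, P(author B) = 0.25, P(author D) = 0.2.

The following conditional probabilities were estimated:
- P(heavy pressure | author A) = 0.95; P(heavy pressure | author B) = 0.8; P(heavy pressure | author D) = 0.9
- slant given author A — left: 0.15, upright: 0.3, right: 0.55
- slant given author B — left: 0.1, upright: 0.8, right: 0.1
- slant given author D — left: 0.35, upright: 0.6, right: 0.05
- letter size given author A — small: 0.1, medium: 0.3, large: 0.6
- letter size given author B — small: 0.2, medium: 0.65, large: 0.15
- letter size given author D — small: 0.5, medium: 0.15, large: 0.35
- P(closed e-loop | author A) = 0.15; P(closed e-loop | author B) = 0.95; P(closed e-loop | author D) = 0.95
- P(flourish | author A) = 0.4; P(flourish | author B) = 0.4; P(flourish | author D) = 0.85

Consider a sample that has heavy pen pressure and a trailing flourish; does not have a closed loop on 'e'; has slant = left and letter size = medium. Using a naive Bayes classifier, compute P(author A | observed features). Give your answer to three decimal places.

author A: 0.55 × 0.95 × 0.15 × 0.3 × (1−0.15) × 0.4 = 0.00799425
author B: 0.25 × 0.8 × 0.1 × 0.65 × (1−0.95) × 0.4 = 0.00026
author D: 0.2 × 0.9 × 0.35 × 0.15 × (1−0.95) × 0.85 = 0.000401625
P(author A | x) = 0.00799425 / 0.008655875 ≈ 0.924

0.924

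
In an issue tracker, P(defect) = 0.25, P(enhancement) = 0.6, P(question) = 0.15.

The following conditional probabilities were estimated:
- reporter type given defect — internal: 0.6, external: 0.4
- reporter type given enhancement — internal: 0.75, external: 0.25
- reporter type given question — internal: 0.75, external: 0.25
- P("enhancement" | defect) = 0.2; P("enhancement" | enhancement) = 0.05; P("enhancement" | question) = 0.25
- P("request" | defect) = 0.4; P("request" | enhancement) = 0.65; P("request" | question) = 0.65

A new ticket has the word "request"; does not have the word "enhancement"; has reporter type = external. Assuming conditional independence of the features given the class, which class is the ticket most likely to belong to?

defect: 0.25 × 0.4 × (1−0.2) × 0.4 = 0.032
enhancement: 0.6 × 0.25 × (1−0.05) × 0.65 = 0.092625
question: 0.15 × 0.25 × (1−0.25) × 0.65 = 0.01828125
Highest score → enhancement.

enhancement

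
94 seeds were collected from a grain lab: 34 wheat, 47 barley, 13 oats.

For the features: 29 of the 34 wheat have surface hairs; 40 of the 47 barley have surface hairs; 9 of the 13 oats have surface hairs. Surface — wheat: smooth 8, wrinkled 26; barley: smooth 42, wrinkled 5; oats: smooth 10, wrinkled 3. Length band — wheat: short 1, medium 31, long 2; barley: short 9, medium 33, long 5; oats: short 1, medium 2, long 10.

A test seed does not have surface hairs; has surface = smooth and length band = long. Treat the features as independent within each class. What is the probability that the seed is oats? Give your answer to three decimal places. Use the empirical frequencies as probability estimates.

0.763

wheat: (34/94) × (5/34) × (8/34) × (2/34) ≈ 0.000736214
barley: (47/94) × (7/47) × (42/47) × (5/47) ≈ 0.00707936
oats: (13/94) × (4/13) × (10/13) × (10/13) ≈ 0.0251794
P(oats | x) = 0.0251794 / 0.032994974 ≈ 0.763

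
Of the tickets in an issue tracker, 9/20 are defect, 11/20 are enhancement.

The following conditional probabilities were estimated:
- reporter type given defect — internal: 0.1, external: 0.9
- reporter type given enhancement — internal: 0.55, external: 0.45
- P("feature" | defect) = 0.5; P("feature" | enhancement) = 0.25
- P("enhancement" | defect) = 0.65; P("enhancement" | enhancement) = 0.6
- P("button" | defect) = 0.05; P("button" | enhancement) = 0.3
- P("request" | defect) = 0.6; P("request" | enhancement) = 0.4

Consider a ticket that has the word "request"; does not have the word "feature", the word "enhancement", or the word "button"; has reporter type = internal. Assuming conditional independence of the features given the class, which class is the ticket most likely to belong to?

enhancement

defect: 0.45 × 0.1 × (1−0.5) × (1−0.65) × (1−0.05) × 0.6 = 0.00448875
enhancement: 0.55 × 0.55 × (1−0.25) × (1−0.6) × (1−0.3) × 0.4 = 0.02541
Highest score → enhancement.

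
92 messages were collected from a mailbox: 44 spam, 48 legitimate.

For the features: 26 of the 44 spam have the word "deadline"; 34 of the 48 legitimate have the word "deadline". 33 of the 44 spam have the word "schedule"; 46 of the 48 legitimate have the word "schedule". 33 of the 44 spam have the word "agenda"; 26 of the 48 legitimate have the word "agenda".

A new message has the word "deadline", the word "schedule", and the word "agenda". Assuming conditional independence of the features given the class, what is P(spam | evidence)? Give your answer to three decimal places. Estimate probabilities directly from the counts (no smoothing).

0.453

spam: (44/92) × (26/44) × (33/44) × (33/44) ≈ 0.158967
legitimate: (48/92) × (34/48) × (46/48) × (26/48) ≈ 0.19184
P(spam | x) = 0.158967 / 0.350807 ≈ 0.453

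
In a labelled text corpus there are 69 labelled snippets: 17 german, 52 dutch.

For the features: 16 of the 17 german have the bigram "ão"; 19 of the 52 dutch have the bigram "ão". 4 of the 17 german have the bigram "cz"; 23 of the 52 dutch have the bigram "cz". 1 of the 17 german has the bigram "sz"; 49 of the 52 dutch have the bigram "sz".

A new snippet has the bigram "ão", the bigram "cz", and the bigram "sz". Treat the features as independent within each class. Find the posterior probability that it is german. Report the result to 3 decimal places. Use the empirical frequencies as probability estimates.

german: (17/69) × (16/17) × (4/17) × (1/17) ≈ 0.00320947
dutch: (52/69) × (19/52) × (23/52) × (49/52) ≈ 0.114768
P(german | x) = 0.00320947 / 0.11797747 ≈ 0.027

0.027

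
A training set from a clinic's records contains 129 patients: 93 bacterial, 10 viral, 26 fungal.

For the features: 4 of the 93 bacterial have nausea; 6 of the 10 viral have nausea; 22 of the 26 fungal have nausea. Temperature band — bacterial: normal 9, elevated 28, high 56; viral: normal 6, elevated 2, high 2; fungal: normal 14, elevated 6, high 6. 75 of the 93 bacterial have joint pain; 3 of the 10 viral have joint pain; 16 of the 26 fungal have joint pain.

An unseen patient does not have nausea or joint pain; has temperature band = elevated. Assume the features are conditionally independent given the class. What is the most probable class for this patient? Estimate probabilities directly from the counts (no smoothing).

bacterial

bacterial: (93/129) × (89/93) × (28/93) × (18/93) ≈ 0.0402036
viral: (10/129) × (4/10) × (2/10) × (7/10) ≈ 0.00434109
fungal: (26/129) × (4/26) × (6/26) × (10/26) ≈ 0.00275217
Highest score → bacterial.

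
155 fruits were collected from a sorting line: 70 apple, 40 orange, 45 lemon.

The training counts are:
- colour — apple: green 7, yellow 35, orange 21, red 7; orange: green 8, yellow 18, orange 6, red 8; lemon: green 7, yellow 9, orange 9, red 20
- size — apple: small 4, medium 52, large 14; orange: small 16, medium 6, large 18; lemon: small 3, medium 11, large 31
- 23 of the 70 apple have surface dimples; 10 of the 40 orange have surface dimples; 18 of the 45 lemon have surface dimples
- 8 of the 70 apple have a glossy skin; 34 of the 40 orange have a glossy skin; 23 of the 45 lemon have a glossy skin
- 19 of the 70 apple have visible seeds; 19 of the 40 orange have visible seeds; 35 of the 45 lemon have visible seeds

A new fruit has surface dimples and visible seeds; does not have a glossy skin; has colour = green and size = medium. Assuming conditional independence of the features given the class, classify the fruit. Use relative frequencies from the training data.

apple: (70/155) × (7/70) × (52/70) × (23/70) × (62/70) × (19/70) ≈ 0.00265003
orange: (40/155) × (8/40) × (6/40) × (10/40) × (6/40) × (19/40) ≈ 0.000137903
lemon: (45/155) × (7/45) × (11/45) × (18/45) × (22/45) × (35/45) ≈ 0.00167908
Highest score → apple.

apple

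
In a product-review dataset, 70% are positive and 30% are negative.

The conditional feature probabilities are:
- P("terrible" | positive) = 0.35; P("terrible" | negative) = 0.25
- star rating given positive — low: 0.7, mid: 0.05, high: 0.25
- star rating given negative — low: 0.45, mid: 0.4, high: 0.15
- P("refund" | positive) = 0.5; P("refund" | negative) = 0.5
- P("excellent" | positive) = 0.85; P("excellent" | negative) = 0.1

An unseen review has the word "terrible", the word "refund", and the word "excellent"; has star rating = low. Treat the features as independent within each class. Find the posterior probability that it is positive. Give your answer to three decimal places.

0.977

positive: 0.7 × 0.35 × 0.7 × 0.5 × 0.85 = 0.0728875
negative: 0.3 × 0.25 × 0.45 × 0.5 × 0.1 = 0.0016875
P(positive | x) = 0.0728875 / 0.074575 ≈ 0.977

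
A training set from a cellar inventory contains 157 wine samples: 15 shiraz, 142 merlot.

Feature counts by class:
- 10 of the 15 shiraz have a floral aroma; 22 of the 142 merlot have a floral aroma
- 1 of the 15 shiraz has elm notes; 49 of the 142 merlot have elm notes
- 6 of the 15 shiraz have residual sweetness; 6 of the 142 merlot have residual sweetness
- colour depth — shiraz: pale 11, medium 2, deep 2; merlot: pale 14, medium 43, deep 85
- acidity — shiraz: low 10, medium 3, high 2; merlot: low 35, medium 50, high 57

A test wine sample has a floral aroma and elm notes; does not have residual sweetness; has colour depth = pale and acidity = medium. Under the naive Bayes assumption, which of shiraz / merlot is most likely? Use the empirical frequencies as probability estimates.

merlot

shiraz: (15/157) × (10/15) × (1/15) × (9/15) × (11/15) × (3/15) ≈ 0.000373673
merlot: (142/157) × (22/142) × (49/142) × (136/142) × (14/142) × (50/142) ≈ 0.00160769
Highest score → merlot.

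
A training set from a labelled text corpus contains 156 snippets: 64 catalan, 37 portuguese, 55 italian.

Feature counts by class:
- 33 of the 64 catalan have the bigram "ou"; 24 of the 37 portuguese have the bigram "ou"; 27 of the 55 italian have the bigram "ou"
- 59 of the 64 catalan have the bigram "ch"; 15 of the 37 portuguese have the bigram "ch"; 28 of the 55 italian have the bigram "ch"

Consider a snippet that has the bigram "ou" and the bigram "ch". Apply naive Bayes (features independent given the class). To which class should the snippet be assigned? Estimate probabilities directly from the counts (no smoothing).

catalan: (64/156) × (33/64) × (59/64) ≈ 0.195012
portuguese: (37/156) × (24/37) × (15/37) ≈ 0.0623701
italian: (55/156) × (27/55) × (28/55) ≈ 0.0881119
Highest score → catalan.

catalan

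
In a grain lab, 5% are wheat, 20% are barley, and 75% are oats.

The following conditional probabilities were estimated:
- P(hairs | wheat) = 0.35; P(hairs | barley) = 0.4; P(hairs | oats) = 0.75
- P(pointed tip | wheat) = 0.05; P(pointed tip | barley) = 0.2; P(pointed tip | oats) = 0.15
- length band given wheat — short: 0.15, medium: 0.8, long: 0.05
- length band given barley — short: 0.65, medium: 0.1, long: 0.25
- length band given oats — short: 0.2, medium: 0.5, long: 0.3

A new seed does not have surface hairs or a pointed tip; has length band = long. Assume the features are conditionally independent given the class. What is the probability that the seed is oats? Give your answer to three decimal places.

0.652

wheat: 0.05 × (1−0.35) × (1−0.05) × 0.05 = 0.00154375
barley: 0.2 × (1−0.4) × (1−0.2) × 0.25 = 0.024
oats: 0.75 × (1−0.75) × (1−0.15) × 0.3 = 0.0478125
P(oats | x) = 0.0478125 / 0.07335625 ≈ 0.652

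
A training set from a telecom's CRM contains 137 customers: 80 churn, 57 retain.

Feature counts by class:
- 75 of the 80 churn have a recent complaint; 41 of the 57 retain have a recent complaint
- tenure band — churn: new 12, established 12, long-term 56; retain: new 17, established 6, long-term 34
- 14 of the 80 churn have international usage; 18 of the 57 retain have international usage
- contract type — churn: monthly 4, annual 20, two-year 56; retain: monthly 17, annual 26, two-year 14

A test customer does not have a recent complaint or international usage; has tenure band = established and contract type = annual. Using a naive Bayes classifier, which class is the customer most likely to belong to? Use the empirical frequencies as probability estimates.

retain

churn: (80/137) × (5/80) × (12/80) × (66/80) × (20/80) ≈ 0.00112911
retain: (57/137) × (16/57) × (6/57) × (39/57) × (26/57) ≈ 0.00383675
Highest score → retain.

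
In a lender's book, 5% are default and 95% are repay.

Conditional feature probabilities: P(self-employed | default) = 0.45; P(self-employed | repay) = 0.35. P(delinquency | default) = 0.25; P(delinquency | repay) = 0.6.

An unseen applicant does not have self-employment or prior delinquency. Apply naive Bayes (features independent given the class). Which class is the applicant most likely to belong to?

repay

default: 0.05 × (1−0.45) × (1−0.25) = 0.020625
repay: 0.95 × (1−0.35) × (1−0.6) = 0.247
Highest score → repay.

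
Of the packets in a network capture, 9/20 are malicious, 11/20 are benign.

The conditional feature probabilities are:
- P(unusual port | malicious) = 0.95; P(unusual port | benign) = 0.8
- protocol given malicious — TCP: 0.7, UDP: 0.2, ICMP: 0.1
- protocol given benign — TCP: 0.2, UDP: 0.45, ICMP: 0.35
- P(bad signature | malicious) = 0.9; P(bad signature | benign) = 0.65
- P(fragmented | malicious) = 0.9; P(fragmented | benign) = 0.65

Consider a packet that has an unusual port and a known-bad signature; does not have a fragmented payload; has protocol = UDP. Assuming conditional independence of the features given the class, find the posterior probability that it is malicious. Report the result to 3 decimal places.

malicious: 0.45 × 0.95 × 0.2 × 0.9 × (1−0.9) = 0.007695
benign: 0.55 × 0.8 × 0.45 × 0.65 × (1−0.65) = 0.045045
P(malicious | x) = 0.007695 / 0.05274 ≈ 0.146

0.146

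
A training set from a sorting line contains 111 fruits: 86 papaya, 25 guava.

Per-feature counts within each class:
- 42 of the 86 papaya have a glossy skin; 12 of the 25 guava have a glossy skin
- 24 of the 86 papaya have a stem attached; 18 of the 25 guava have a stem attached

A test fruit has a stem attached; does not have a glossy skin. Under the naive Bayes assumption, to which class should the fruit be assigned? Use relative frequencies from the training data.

papaya: (86/111) × (44/86) × (24/86) ≈ 0.110622
guava: (25/111) × (13/25) × (18/25) ≈ 0.0843243
Highest score → papaya.

papaya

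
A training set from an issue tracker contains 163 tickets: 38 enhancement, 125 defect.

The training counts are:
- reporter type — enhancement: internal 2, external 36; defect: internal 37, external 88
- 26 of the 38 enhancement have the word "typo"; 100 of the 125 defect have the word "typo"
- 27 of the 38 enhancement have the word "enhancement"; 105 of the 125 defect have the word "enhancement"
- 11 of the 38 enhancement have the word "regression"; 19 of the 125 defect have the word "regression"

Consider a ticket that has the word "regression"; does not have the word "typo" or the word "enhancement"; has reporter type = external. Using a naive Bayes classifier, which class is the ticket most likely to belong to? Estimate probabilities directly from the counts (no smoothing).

enhancement: (38/163) × (36/38) × (12/38) × (11/38) × (11/38) ≈ 0.00584428
defect: (125/163) × (88/125) × (25/125) × (20/125) × (19/125) ≈ 0.00262596
Highest score → enhancement.

enhancement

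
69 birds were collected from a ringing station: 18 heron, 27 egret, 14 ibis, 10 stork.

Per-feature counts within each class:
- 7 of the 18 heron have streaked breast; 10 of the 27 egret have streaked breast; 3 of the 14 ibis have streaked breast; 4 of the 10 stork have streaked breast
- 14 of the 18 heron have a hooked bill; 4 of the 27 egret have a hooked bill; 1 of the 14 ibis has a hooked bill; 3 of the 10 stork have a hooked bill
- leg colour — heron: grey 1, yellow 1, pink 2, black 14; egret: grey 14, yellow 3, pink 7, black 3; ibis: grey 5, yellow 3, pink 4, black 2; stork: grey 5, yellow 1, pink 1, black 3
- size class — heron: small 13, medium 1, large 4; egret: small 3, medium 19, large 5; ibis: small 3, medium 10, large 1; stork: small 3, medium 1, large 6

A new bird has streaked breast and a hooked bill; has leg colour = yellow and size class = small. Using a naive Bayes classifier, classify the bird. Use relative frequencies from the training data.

heron: (18/69) × (7/18) × (14/18) × (1/18) × (13/18) ≈ 0.00316594
egret: (27/69) × (10/27) × (4/27) × (3/27) × (3/27) ≈ 0.000265071
ibis: (14/69) × (3/14) × (1/14) × (3/14) × (3/14) ≈ 0.000142604
stork: (10/69) × (4/10) × (3/10) × (1/10) × (3/10) ≈ 0.000521739
Highest score → heron.

heron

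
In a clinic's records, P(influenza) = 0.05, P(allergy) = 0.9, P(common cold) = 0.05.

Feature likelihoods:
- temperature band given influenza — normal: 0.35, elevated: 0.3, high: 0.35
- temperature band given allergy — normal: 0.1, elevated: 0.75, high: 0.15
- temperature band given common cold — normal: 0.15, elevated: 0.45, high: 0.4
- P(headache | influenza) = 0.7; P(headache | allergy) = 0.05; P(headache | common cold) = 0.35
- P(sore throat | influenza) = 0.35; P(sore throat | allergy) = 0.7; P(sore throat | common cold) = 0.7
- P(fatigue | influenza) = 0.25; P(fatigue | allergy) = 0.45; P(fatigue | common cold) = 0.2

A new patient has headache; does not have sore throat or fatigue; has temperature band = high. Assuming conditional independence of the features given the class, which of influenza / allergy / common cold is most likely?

influenza

influenza: 0.05 × 0.35 × 0.7 × (1−0.35) × (1−0.25) = 0.005971875
allergy: 0.9 × 0.15 × 0.05 × (1−0.7) × (1−0.45) = 0.00111375
common cold: 0.05 × 0.4 × 0.35 × (1−0.7) × (1−0.2) = 0.00168
Highest score → influenza.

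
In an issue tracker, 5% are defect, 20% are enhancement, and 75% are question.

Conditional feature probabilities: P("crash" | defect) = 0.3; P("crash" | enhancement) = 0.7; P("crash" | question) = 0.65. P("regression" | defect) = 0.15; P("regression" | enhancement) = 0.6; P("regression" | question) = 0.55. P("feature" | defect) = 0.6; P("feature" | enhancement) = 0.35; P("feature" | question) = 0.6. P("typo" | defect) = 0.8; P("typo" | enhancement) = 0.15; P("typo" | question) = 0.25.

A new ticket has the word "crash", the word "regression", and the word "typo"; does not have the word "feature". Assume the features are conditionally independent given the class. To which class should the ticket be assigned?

defect: 0.05 × 0.3 × 0.15 × (1−0.6) × 0.8 = 0.00072
enhancement: 0.2 × 0.7 × 0.6 × (1−0.35) × 0.15 = 0.00819
question: 0.75 × 0.65 × 0.55 × (1−0.6) × 0.25 = 0.0268125
Highest score → question.

question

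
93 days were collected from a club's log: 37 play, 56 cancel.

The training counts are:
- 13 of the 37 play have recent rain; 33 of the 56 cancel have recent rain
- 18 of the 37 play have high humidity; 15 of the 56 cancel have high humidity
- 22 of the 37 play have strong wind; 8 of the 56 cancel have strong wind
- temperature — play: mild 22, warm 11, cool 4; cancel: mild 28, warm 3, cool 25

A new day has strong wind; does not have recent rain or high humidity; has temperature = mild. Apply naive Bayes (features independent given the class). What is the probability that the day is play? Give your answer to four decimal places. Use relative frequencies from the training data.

0.7837

play: (37/93) × (24/37) × (19/37) × (22/37) × (22/37) ≈ 0.0468513
cancel: (56/93) × (23/56) × (41/56) × (8/56) × (28/56) ≈ 0.0129334
P(play | x) = 0.0468513 / 0.0597847 ≈ 0.7837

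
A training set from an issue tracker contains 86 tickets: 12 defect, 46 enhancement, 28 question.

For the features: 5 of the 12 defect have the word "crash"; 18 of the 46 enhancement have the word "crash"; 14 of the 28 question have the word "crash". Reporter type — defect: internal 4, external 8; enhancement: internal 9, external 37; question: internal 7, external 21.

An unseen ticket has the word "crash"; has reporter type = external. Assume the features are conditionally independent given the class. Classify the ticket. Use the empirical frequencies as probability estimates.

defect: (12/86) × (5/12) × (8/12) ≈ 0.0387597
enhancement: (46/86) × (18/46) × (37/46) ≈ 0.168352
question: (28/86) × (14/28) × (21/28) ≈ 0.122093
Highest score → enhancement.

enhancement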